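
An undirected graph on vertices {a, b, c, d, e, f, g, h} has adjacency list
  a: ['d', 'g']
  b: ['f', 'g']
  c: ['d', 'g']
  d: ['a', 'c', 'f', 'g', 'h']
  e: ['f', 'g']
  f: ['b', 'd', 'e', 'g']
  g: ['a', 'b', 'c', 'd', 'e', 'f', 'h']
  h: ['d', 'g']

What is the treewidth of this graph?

2

A width-2 tree decomposition is:
Bags: B1 = {d, f, g}  B2 = {e, f, g}  B3 = {d, g, h}  B4 = {c, d, g}  B5 = {b, f, g}  B6 = {a, d, g}
Tree: B1–B2, B1–B3, B1–B4, B2–B5, B3–B6
Each bag holds 3 vertices, so the decomposition has width 2, which upper-bounds the treewidth. For the lower bound, the 3 vertices {d, g, h} are pairwise adjacent, and any tree decomposition puts a clique entirely inside one bag — forcing width ≥ 2. Therefore the treewidth is 2.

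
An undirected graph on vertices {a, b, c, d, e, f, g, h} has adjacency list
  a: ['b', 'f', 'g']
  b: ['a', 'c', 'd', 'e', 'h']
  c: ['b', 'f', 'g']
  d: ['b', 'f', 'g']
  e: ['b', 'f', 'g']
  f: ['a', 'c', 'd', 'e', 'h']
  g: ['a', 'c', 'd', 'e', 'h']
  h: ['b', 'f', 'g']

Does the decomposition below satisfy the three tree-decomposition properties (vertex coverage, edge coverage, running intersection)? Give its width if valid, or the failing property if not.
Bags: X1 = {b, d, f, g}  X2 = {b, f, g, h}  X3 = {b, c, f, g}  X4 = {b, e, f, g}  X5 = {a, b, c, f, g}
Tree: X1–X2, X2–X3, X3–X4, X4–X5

No — bags containing vertex c are not connected in the tree.

A tree decomposition must satisfy three properties: every vertex lies in some bag; for every edge, both endpoints lie together in some bag; and for every vertex, the bags containing it form a connected subtree. Here bags containing vertex c are not connected in the tree, so the decomposition is invalid.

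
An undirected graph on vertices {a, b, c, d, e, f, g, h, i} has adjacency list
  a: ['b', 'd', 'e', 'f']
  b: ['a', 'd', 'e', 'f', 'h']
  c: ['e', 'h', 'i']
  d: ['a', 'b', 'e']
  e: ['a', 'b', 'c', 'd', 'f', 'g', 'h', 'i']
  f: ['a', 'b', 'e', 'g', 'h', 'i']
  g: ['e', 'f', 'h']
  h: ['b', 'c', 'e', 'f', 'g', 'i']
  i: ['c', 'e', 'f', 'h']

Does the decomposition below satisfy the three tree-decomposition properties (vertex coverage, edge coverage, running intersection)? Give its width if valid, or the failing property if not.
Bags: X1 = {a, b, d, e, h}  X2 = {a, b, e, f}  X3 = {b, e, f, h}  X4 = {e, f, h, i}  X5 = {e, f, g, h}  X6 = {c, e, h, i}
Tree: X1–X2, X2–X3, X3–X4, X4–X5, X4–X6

A tree decomposition must satisfy three properties: every vertex lies in some bag; for every edge, both endpoints lie together in some bag; and for every vertex, the bags containing it form a connected subtree. Here bags containing vertex h are not connected in the tree, so the decomposition is invalid.

No — bags containing vertex h are not connected in the tree.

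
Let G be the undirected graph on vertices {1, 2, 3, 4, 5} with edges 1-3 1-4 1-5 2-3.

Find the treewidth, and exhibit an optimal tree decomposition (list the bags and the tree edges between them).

The largest bag has 2 vertices, giving width 1; this decomposition certifies tw(G) ≤ 1. Since G has at least one edge (e.g. 4–1), it is not an edgeless graph, so tw(G) ≥ 1. Therefore the treewidth is 1.

Treewidth 1.
Bags: B1 = {1, 4}  B2 = {1, 5}  B3 = {1, 3}  B4 = {2, 3}
Tree: B1–B2, B1–B3, B3–B4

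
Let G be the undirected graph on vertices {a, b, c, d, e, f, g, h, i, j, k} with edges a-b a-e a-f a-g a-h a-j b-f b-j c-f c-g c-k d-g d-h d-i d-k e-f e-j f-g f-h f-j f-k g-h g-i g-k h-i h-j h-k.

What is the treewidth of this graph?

3

A width-3 tree decomposition is:
Bags: B1 = {a, f, g, h}  B2 = {a, f, h, j}  B3 = {a, b, f, j}  B4 = {f, g, h, k}  B5 = {c, f, g, k}  B6 = {a, e, f, j}  B7 = {d, g, h, k}  B8 = {d, g, h, i}
Tree: B1–B2, B2–B3, B1–B4, B4–B5, B3–B6, B4–B7, B7–B8
Each bag holds 4 vertices, so the decomposition has width 3, which upper-bounds the treewidth. On the other hand G contains the 4-clique {d, g, h, k}. A clique must lie in a single bag of any decomposition, so no decomposition can have width below 3. The upper and lower bounds meet at 3, so that is the treewidth.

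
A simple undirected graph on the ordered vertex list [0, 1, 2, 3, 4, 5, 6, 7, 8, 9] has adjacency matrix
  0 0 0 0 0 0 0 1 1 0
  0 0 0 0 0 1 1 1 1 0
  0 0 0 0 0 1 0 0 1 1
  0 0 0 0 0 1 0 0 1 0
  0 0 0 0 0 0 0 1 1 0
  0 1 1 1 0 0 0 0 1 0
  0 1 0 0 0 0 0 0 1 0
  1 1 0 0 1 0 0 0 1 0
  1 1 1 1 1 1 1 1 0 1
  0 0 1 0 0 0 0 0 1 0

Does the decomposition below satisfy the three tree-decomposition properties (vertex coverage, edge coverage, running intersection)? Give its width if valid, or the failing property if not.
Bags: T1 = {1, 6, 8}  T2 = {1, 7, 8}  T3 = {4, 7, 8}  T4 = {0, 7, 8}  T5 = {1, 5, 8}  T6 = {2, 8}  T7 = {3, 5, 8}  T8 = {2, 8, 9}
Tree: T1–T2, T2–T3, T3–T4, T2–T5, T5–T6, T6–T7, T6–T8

No — edge (5,2) lies in no bag.

A tree decomposition must satisfy three properties: every vertex lies in some bag; for every edge, both endpoints lie together in some bag; and for every vertex, the bags containing it form a connected subtree. Here edge (5,2) lies in no bag, so the decomposition is invalid.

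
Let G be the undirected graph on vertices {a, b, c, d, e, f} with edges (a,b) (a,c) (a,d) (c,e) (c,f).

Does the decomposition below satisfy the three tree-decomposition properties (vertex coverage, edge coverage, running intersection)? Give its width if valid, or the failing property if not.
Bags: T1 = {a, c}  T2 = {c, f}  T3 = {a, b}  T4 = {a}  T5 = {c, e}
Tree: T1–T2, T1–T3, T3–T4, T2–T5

A tree decomposition must satisfy three properties: every vertex lies in some bag; for every edge, both endpoints lie together in some bag; and for every vertex, the bags containing it form a connected subtree. Here vertex d appears in no bag, so the decomposition is invalid.

No — vertex d appears in no bag.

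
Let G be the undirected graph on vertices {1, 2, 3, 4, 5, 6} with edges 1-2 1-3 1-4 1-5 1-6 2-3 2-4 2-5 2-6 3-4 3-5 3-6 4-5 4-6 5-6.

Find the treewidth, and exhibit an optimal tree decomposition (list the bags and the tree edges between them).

With just one bag of size 6, the width is 6 − 1 = 5, so tw(G) ≤ 5. For the lower bound, the 6 vertices {1, 2, 3, 4, 5, 6} are pairwise adjacent, and any tree decomposition puts a clique entirely inside one bag — forcing width ≥ 5. Combining the bounds, tw(G) = 5.

Treewidth 5.
Bags: B1 = {1, 2, 3, 4, 5, 6}
Tree: (single bag)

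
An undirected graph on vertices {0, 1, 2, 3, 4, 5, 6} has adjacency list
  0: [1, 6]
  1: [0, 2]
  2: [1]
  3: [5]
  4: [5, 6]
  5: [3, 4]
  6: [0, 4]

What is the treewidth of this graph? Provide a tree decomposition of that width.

Each bag holds 2 vertices, so the decomposition has width 1, which upper-bounds the treewidth. Since G has at least one edge (e.g. 2–1), it is not an edgeless graph, so tw(G) ≥ 1. The upper and lower bounds meet at 1, so that is the treewidth.

Treewidth 1.
One optimal decomposition is:
Bags: B1 = {1, 2}  B2 = {0, 1}  B3 = {0, 6}  B4 = {4, 6}  B5 = {4, 5}  B6 = {3, 5}
Tree: B1–B2, B2–B3, B3–B4, B4–B5, B5–B6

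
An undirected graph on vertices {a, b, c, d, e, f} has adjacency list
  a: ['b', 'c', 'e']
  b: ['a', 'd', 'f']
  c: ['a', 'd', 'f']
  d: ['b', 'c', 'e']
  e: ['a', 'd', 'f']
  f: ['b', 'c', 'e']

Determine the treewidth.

3

A width-3 tree decomposition is:
Bags: B1 = {b, c, e, f}  B2 = {a, b, c, e}  B3 = {b, c, d, e}
Tree: B1–B2, B2–B3
The largest bag has 4 vertices, giving width 3; this decomposition certifies tw(G) ≤ 3. For the lower bound: the 4 vertex sets {c,f}, {a,b}, {e}, {d} are disjoint, each induces a connected subgraph, and every pair is joined by at least one edge of G. Contracting each set to a single vertex therefore yields K_{4} as a minor, and since treewidth is minor-monotone, tw(G) ≥ tw(K_{4}) = 3. Therefore the treewidth is 3.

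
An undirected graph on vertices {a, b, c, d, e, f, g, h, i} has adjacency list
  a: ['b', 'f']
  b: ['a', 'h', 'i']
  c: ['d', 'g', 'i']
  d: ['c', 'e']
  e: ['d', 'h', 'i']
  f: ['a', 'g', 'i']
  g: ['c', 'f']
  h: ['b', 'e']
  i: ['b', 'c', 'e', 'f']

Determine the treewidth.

3

A width-3 tree decomposition is:
Bags: B1 = {c, d, f, g}  B2 = {c, d, f, i}  B3 = {d, e, f, i}  B4 = {a, e, f, i}  B5 = {a, b, e, i}  B6 = {a, b, e, h}
Tree: B1–B2, B2–B3, B3–B4, B4–B5, B5–B6
The largest bag has 4 vertices, giving width 3; this decomposition certifies tw(G) ≤ 3. For the lower bound: the 4 vertex sets {c,d,g}, {f}, {i}, {a,b,e,h} are disjoint, each induces a connected subgraph, and every pair is joined by at least one edge of G. Contracting each set to a single vertex therefore yields K_{4} as a minor, and since treewidth is minor-monotone, tw(G) ≥ tw(K_{4}) = 3. Combining the bounds, tw(G) = 3.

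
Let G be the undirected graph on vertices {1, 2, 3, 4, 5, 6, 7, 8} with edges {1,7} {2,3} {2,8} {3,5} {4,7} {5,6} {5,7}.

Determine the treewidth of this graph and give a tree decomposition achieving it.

Treewidth 1.
One optimal decomposition is:
Bags: B1 = {3, 5}  B2 = {5, 7}  B3 = {2, 3}  B4 = {1, 7}  B5 = {4, 7}  B6 = {2, 8}  B7 = {5, 6}
Tree: B1–B2, B1–B3, B2–B4, B4–B5, B3–B6, B2–B7

Each bag holds 2 vertices, so the decomposition has width 1, which upper-bounds the treewidth. G has an edge, so its treewidth is at least 1. The upper and lower bounds meet at 1, so that is the treewidth.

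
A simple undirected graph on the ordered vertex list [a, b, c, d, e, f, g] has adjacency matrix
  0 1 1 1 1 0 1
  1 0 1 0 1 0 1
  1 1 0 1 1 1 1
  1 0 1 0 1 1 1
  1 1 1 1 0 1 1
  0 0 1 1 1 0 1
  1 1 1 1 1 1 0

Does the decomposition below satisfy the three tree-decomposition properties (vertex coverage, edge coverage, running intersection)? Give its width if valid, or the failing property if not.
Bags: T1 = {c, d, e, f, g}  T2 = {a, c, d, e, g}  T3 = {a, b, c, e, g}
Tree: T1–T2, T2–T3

Yes; width 4.

Every vertex of G appears in some bag (union = {a, b, c, d, e, f, g}); every edge is covered by a bag; and for each vertex v the set of bags containing v is connected in the bag tree. The decomposition is therefore valid. The largest bag has 5 vertices, so the width is 4.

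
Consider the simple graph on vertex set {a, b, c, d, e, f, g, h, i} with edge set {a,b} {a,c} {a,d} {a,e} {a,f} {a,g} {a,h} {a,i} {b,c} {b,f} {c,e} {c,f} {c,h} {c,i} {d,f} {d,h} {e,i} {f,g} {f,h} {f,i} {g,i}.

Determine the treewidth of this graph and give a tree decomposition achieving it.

Treewidth 3.
One optimal decomposition is:
Bags: B1 = {a, c, f, i}  B2 = {a, b, c, f}  B3 = {a, c, f, h}  B4 = {a, d, f, h}  B5 = {a, f, g, i}  B6 = {a, c, e, i}
Tree: B1–B2, B2–B3, B3–B4, B1–B5, B1–B6

The largest bag has 4 vertices, giving width 3; this decomposition certifies tw(G) ≤ 3. Conversely, {a, c, e, i} is a clique of size 4, and the vertices of any clique must share a bag in every tree decomposition; so some bag has ≥ 4 vertices and tw(G) ≥ 3. The upper and lower bounds meet at 3, so that is the treewidth.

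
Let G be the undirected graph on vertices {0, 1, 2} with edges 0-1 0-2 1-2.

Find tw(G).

A width-2 tree decomposition is:
Bags: B1 = {0, 1, 2}
Tree: (single bag)
A single bag containing all 3 vertices is trivially a valid decomposition of width 2. For the lower bound, the 3 vertices {0, 1, 2} are pairwise adjacent, and any tree decomposition puts a clique entirely inside one bag — forcing width ≥ 2. Combining the bounds, tw(G) = 2.

2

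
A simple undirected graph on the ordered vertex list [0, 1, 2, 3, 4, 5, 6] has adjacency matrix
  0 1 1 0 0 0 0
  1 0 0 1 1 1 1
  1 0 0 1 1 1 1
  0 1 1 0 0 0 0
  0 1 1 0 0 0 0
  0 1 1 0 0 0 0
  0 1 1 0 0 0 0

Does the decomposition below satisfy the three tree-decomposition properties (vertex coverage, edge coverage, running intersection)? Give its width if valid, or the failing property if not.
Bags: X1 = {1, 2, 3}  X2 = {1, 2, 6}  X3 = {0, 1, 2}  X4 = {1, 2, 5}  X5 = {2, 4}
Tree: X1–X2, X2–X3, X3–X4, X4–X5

No — edge (1,4) lies in no bag.

A tree decomposition must satisfy three properties: every vertex lies in some bag; for every edge, both endpoints lie together in some bag; and for every vertex, the bags containing it form a connected subtree. Here edge (1,4) lies in no bag, so the decomposition is invalid.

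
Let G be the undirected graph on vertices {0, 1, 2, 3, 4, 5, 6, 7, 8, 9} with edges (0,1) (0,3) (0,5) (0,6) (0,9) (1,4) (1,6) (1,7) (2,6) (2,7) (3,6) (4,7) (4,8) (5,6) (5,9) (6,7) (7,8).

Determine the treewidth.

2

A width-2 tree decomposition is:
Bags: B1 = {0, 5, 6}  B2 = {0, 1, 6}  B3 = {1, 6, 7}  B4 = {1, 4, 7}  B5 = {4, 7, 8}  B6 = {0, 5, 9}  B7 = {0, 3, 6}  B8 = {2, 6, 7}
Tree: B1–B2, B2–B3, B3–B4, B4–B5, B1–B6, B2–B7, B3–B8
Each bag holds 3 vertices, so the decomposition has width 2, which upper-bounds the treewidth. For the lower bound, the 3 vertices {4, 7, 8} are pairwise adjacent, and any tree decomposition puts a clique entirely inside one bag — forcing width ≥ 2. Hence tw(G) = 2 exactly.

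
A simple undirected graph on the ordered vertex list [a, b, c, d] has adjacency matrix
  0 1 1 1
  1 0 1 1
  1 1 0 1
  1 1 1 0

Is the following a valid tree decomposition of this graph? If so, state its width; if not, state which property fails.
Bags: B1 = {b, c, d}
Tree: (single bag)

A tree decomposition must satisfy three properties: every vertex lies in some bag; for every edge, both endpoints lie together in some bag; and for every vertex, the bags containing it form a connected subtree. Here vertex a appears in no bag, so the decomposition is invalid.

No — vertex a appears in no bag.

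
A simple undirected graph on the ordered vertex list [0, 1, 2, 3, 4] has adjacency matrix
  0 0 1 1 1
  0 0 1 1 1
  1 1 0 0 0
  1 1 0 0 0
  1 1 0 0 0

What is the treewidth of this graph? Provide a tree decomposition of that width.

Treewidth 2.
One optimal decomposition is:
Bags: B1 = {0, 1, 3}  B2 = {0, 1, 4}  B3 = {0, 1, 2}
Tree: B1–B2, B2–B3

The largest bag has 3 vertices, giving width 2; this decomposition certifies tw(G) ≤ 2. For the lower bound, G contains the cycle 0–3–1–4–0, so G is not a forest; only forests have treewidth ≤ 1, hence tw(G) ≥ 2. Hence tw(G) = 2 exactly.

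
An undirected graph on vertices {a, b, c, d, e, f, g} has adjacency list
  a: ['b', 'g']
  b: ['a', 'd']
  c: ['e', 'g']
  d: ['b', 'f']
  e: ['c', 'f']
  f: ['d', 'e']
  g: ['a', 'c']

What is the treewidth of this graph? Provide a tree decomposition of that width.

Treewidth 2.
One optimal decomposition is:
Bags: B1 = {b, d, f}  B2 = {a, b, f}  B3 = {a, f, g}  B4 = {c, f, g}  B5 = {c, e, f}
Tree: B1–B2, B2–B3, B3–B4, B4–B5

Every bag has size at most 3, so the width is 3 − 1 = 2 and tw(G) ≤ 2. The edges f–d–b–a–g–c–e–f form a cycle, so G is not a tree and its treewidth is at least 2. Combining the bounds, tw(G) = 2.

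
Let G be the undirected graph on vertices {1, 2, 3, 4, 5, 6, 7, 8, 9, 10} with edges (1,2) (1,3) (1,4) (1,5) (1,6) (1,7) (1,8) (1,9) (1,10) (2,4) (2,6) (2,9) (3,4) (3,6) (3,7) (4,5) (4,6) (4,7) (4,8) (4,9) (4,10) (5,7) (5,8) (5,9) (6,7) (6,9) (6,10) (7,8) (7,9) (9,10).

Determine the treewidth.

A width-4 tree decomposition is:
Bags: B1 = {1, 4, 6, 9, 10}  B2 = {1, 4, 6, 7, 9}  B3 = {1, 4, 5, 7, 9}  B4 = {1, 4, 5, 7, 8}  B5 = {1, 3, 4, 6, 7}  B6 = {1, 2, 4, 6, 9}
Tree: B1–B2, B2–B3, B3–B4, B2–B5, B2–B6
The largest bag has 5 vertices, giving width 4; this decomposition certifies tw(G) ≤ 4. For the lower bound, the 5 vertices {1, 4, 5, 7, 8} are pairwise adjacent, and any tree decomposition puts a clique entirely inside one bag — forcing width ≥ 4. Combining the bounds, tw(G) = 4.

4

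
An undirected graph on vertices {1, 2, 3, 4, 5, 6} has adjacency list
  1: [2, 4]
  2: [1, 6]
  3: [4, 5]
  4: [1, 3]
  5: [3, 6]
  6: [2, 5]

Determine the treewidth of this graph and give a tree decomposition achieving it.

Every bag has size at most 3, so the width is 3 − 1 = 2 and tw(G) ≤ 2. For the lower bound, G contains the cycle 4–3–5–6–2–1–4, so G is not a forest; only forests have treewidth ≤ 1, hence tw(G) ≥ 2. The upper and lower bounds meet at 2, so that is the treewidth.

Treewidth 2.
One optimal decomposition is:
Bags: B1 = {3, 4, 5}  B2 = {4, 5, 6}  B3 = {2, 4, 6}  B4 = {1, 2, 4}
Tree: B1–B2, B2–B3, B3–B4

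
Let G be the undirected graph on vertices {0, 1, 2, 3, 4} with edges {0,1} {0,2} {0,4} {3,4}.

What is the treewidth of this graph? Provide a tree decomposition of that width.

Every bag has size at most 2, so the width is 2 − 1 = 1 and tw(G) ≤ 1. Any graph with an edge has treewidth ≥ 1, and G has the edge 0–4. Hence tw(G) = 1 exactly.

Treewidth 1.
Bags: B1 = {0, 4}  B2 = {0, 2}  B3 = {0, 1}  B4 = {3, 4}
Tree: B1–B2, B1–B3, B1–B4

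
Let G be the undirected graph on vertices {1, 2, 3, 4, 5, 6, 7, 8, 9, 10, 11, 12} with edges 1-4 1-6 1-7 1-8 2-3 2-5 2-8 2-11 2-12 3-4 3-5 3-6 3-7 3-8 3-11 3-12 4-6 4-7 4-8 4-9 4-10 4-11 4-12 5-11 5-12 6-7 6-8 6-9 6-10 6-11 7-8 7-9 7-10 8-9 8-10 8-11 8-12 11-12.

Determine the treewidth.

4

A width-4 tree decomposition is:
Bags: B1 = {3, 4, 6, 8, 11}  B2 = {3, 4, 6, 7, 8}  B3 = {3, 4, 8, 11, 12}  B4 = {2, 3, 8, 11, 12}  B5 = {4, 6, 7, 8, 10}  B6 = {1, 4, 6, 7, 8}  B7 = {2, 3, 5, 11, 12}  B8 = {4, 6, 7, 8, 9}
Tree: B1–B2, B1–B3, B3–B4, B2–B5, B2–B6, B4–B7, B6–B8
The largest bag has 5 vertices, giving width 4; this decomposition certifies tw(G) ≤ 4. Conversely, {2, 3, 8, 11, 12} is a clique of size 5, and the vertices of any clique must share a bag in every tree decomposition; so some bag has ≥ 5 vertices and tw(G) ≥ 4. Hence tw(G) = 4 exactly.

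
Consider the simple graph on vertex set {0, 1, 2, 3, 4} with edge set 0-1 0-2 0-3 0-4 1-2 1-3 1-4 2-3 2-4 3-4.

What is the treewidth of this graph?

4

A width-4 tree decomposition is:
Bags: B1 = {0, 1, 2, 3, 4}
Tree: (single bag)
A single bag containing all 5 vertices is trivially a valid decomposition of width 4. On the other hand G contains the 5-clique {0, 1, 2, 3, 4}. A clique must lie in a single bag of any decomposition, so no decomposition can have width below 4. Combining the bounds, tw(G) = 4.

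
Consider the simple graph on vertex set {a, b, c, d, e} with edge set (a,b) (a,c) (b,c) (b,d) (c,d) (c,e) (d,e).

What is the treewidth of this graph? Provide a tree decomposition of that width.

Treewidth 2.
Bags: B1 = {a, b, c}  B2 = {b, c, d}  B3 = {c, d, e}
Tree: B1–B2, B2–B3

Every bag has size at most 3, so the width is 3 − 1 = 2 and tw(G) ≤ 2. For the lower bound, the 3 vertices {c, d, e} are pairwise adjacent, and any tree decomposition puts a clique entirely inside one bag — forcing width ≥ 2. Therefore the treewidth is 2.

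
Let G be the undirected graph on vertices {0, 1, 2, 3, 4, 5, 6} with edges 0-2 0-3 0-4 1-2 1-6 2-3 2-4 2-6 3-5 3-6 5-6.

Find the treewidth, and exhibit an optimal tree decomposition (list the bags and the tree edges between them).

The largest bag has 3 vertices, giving width 2; this decomposition certifies tw(G) ≤ 2. Conversely, {0, 2, 3} is a clique of size 3, and the vertices of any clique must share a bag in every tree decomposition; so some bag has ≥ 3 vertices and tw(G) ≥ 2. Hence tw(G) = 2 exactly.

Treewidth 2.
One optimal decomposition is:
Bags: B1 = {3, 5, 6}  B2 = {2, 3, 6}  B3 = {1, 2, 6}  B4 = {0, 2, 3}  B5 = {0, 2, 4}
Tree: B1–B2, B2–B3, B2–B4, B4–B5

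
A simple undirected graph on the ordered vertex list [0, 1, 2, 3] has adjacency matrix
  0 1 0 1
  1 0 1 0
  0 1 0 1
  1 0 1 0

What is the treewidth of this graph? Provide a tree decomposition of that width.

Each bag holds 3 vertices, so the decomposition has width 2, which upper-bounds the treewidth. Since 0–1–2–3–0 is a cycle in G, G is not acyclic. Forests are exactly the graphs of treewidth ≤ 1, so tw(G) ≥ 2. Combining the bounds, tw(G) = 2.

Treewidth 2.
Bags: B1 = {0, 1, 2}  B2 = {0, 2, 3}
Tree: B1–B2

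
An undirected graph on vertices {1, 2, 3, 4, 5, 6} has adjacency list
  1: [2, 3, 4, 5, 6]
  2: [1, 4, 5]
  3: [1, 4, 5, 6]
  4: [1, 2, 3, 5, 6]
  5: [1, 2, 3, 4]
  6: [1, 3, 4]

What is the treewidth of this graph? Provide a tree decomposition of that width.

Treewidth 3.
Bags: B1 = {1, 3, 4, 5}  B2 = {1, 3, 4, 6}  B3 = {1, 2, 4, 5}
Tree: B1–B2, B1–B3

Every bag has size at most 4, so the width is 4 − 1 = 3 and tw(G) ≤ 3. On the other hand G contains the 4-clique {1, 2, 4, 5}. A clique must lie in a single bag of any decomposition, so no decomposition can have width below 3. Combining the bounds, tw(G) = 3.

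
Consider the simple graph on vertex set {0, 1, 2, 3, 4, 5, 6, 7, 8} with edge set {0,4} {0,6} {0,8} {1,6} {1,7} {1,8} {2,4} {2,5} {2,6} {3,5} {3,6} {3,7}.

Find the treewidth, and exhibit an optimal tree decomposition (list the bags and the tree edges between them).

Treewidth 3.
One such decomposition:
Bags: B1 = {0, 1, 7, 8}  B2 = {0, 1, 6, 7}  B3 = {0, 3, 6, 7}  B4 = {0, 3, 4, 6}  B5 = {2, 3, 4, 6}  B6 = {2, 3, 4, 5}
Tree: B1–B2, B2–B3, B3–B4, B4–B5, B5–B6

The largest bag has 4 vertices, giving width 3; this decomposition certifies tw(G) ≤ 3. For the lower bound: the 4 vertex sets {1,7,8}, {0}, {6}, {2,3,4,5} are disjoint, each induces a connected subgraph, and every pair is joined by at least one edge of G. Contracting each set to a single vertex therefore yields K_{4} as a minor, and since treewidth is minor-monotone, tw(G) ≥ tw(K_{4}) = 3. Hence tw(G) = 3 exactly.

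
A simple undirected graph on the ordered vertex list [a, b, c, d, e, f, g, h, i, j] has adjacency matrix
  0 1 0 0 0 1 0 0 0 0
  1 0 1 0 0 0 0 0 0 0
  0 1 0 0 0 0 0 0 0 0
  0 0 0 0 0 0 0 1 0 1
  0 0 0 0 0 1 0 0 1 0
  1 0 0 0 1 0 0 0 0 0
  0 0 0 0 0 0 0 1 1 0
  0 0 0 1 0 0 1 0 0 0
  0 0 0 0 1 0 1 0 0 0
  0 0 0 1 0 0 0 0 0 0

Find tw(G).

1

A width-1 tree decomposition is:
Bags: B1 = {d, j}  B2 = {d, h}  B3 = {g, h}  B4 = {g, i}  B5 = {e, i}  B6 = {e, f}  B7 = {a, f}  B8 = {a, b}  B9 = {b, c}
Tree: B1–B2, B2–B3, B3–B4, B4–B5, B5–B6, B6–B7, B7–B8, B8–B9
Each bag holds 2 vertices, so the decomposition has width 1, which upper-bounds the treewidth. Since G has at least one edge (e.g. j–d), it is not an edgeless graph, so tw(G) ≥ 1. Hence tw(G) = 1 exactly.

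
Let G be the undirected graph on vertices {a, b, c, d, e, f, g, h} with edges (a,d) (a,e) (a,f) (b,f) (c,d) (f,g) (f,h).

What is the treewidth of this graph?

1

A width-1 tree decomposition is:
Bags: B1 = {f, h}  B2 = {a, f}  B3 = {b, f}  B4 = {a, d}  B5 = {f, g}  B6 = {c, d}  B7 = {a, e}
Tree: B1–B2, B1–B3, B2–B4, B1–B5, B4–B6, B2–B7
The largest bag has 2 vertices, giving width 1; this decomposition certifies tw(G) ≤ 1. Any graph with an edge has treewidth ≥ 1, and G has the edge h–f. Hence tw(G) = 1 exactly.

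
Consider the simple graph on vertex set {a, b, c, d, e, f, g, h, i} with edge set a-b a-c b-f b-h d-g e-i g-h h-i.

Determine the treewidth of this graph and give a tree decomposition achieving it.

Treewidth 1.
One such decomposition:
Bags: B1 = {b, h}  B2 = {h, i}  B3 = {g, h}  B4 = {d, g}  B5 = {e, i}  B6 = {b, f}  B7 = {a, b}  B8 = {a, c}
Tree: B1–B2, B1–B3, B3–B4, B2–B5, B1–B6, B1–B7, B7–B8

Each bag holds 2 vertices, so the decomposition has width 1, which upper-bounds the treewidth. Since G has at least one edge (e.g. h–b), it is not an edgeless graph, so tw(G) ≥ 1. Combining the bounds, tw(G) = 1.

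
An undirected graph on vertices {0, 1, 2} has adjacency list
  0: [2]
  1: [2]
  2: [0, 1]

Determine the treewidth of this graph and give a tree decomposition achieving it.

Treewidth 1.
Bags: B1 = {0, 2}  B2 = {1, 2}
Tree: B1–B2

Each bag holds 2 vertices, so the decomposition has width 1, which upper-bounds the treewidth. Since G has at least one edge (e.g. 2–0), it is not an edgeless graph, so tw(G) ≥ 1. The upper and lower bounds meet at 1, so that is the treewidth.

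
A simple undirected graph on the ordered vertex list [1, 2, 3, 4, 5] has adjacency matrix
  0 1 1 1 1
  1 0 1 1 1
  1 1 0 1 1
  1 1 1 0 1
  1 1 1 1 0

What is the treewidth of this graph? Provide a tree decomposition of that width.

Treewidth 4.
One optimal decomposition is:
Bags: B1 = {1, 2, 3, 4, 5}
Tree: (single bag)

A single bag containing all 5 vertices is trivially a valid decomposition of width 4. For the lower bound, the 5 vertices {1, 2, 3, 4, 5} are pairwise adjacent, and any tree decomposition puts a clique entirely inside one bag — forcing width ≥ 4. Hence tw(G) = 4 exactly.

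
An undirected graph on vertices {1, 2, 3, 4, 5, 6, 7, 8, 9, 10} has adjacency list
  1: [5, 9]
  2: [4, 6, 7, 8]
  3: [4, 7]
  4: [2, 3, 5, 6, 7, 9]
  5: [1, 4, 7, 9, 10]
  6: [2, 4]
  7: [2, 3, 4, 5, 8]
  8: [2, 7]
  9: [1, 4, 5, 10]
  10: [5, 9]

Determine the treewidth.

A width-2 tree decomposition is:
Bags: B1 = {2, 7, 8}  B2 = {2, 4, 7}  B3 = {4, 5, 7}  B4 = {4, 5, 9}  B5 = {5, 9, 10}  B6 = {2, 4, 6}  B7 = {3, 4, 7}  B8 = {1, 5, 9}
Tree: B1–B2, B2–B3, B3–B4, B4–B5, B2–B6, B2–B7, B5–B8
Each bag holds 3 vertices, so the decomposition has width 2, which upper-bounds the treewidth. Conversely, {2, 7, 8} is a clique of size 3, and the vertices of any clique must share a bag in every tree decomposition; so some bag has ≥ 3 vertices and tw(G) ≥ 2. Combining the bounds, tw(G) = 2.

2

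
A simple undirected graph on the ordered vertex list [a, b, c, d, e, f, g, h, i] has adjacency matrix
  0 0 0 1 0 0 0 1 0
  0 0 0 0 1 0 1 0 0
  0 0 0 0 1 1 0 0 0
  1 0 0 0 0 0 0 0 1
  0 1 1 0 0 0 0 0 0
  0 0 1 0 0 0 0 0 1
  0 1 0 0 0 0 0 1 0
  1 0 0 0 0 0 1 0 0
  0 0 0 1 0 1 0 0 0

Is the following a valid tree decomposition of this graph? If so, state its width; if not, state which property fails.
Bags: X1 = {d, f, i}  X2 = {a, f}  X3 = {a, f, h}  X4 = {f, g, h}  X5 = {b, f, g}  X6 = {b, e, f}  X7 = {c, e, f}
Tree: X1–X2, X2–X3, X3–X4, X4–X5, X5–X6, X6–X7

A tree decomposition must satisfy three properties: every vertex lies in some bag; for every edge, both endpoints lie together in some bag; and for every vertex, the bags containing it form a connected subtree. Here edge (d,a) lies in no bag, so the decomposition is invalid.

No — edge (d,a) lies in no bag.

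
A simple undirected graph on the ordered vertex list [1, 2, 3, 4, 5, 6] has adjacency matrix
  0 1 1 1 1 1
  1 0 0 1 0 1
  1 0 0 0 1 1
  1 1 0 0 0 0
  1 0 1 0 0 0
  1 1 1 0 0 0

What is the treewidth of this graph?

A width-2 tree decomposition is:
Bags: B1 = {1, 3, 6}  B2 = {1, 2, 6}  B3 = {1, 2, 4}  B4 = {1, 3, 5}
Tree: B1–B2, B2–B3, B1–B4
The largest bag has 3 vertices, giving width 2; this decomposition certifies tw(G) ≤ 2. Conversely, {1, 2, 4} is a clique of size 3, and the vertices of any clique must share a bag in every tree decomposition; so some bag has ≥ 3 vertices and tw(G) ≥ 2. Therefore the treewidth is 2.

2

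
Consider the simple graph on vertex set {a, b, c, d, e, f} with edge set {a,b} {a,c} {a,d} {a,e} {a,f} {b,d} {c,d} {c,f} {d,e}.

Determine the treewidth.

A width-2 tree decomposition is:
Bags: B1 = {a, c, f}  B2 = {a, c, d}  B3 = {a, b, d}  B4 = {a, d, e}
Tree: B1–B2, B2–B3, B3–B4
The largest bag has 3 vertices, giving width 2; this decomposition certifies tw(G) ≤ 2. On the other hand G contains the 3-clique {a, d, e}. A clique must lie in a single bag of any decomposition, so no decomposition can have width below 2. Hence tw(G) = 2 exactly.

2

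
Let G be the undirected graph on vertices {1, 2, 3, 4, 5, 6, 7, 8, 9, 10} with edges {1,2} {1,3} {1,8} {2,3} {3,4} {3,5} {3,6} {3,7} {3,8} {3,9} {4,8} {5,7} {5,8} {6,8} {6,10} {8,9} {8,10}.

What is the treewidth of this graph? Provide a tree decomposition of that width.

The largest bag has 3 vertices, giving width 2; this decomposition certifies tw(G) ≤ 2. For the lower bound, the 3 vertices {6, 8, 10} are pairwise adjacent, and any tree decomposition puts a clique entirely inside one bag — forcing width ≥ 2. Hence tw(G) = 2 exactly.

Treewidth 2.
One such decomposition:
Bags: B1 = {1, 3, 8}  B2 = {3, 4, 8}  B3 = {3, 6, 8}  B4 = {3, 5, 8}  B5 = {3, 8, 9}  B6 = {3, 5, 7}  B7 = {6, 8, 10}  B8 = {1, 2, 3}
Tree: B1–B2, B1–B3, B2–B4, B4–B5, B4–B6, B3–B7, B1–B8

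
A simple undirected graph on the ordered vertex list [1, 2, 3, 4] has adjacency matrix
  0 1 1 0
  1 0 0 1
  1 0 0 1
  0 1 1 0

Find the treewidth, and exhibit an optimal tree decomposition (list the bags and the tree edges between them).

Every bag has size at most 3, so the width is 3 − 1 = 2 and tw(G) ≤ 2. For the lower bound, G contains the cycle 1–3–4–2–1, so G is not a forest; only forests have treewidth ≤ 1, hence tw(G) ≥ 2. Combining the bounds, tw(G) = 2.

Treewidth 2.
Bags: B1 = {1, 3, 4}  B2 = {1, 2, 4}
Tree: B1–B2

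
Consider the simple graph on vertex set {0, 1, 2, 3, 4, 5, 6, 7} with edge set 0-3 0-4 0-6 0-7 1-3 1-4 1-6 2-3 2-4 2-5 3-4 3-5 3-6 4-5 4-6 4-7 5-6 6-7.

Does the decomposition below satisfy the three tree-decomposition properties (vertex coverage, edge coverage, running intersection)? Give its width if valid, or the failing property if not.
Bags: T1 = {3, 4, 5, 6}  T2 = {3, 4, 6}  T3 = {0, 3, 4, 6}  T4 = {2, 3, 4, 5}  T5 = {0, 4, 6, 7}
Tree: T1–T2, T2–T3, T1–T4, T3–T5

No — vertex 1 appears in no bag.

A tree decomposition must satisfy three properties: every vertex lies in some bag; for every edge, both endpoints lie together in some bag; and for every vertex, the bags containing it form a connected subtree. Here vertex 1 appears in no bag, so the decomposition is invalid.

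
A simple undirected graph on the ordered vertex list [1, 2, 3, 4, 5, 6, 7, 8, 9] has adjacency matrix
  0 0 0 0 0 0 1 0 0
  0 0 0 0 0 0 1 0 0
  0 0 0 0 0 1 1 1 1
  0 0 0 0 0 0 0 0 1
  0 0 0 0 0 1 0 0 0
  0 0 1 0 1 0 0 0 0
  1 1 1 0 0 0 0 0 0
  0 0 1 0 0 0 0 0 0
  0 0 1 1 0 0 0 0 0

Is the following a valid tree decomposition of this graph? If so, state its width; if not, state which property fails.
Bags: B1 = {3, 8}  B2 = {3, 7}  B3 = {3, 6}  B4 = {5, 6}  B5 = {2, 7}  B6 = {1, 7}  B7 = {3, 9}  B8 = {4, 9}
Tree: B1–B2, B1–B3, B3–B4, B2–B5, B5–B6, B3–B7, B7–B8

Yes; width 1.

Checking the three conditions: (i) the bags cover all of {1, 2, 3, 4, 5, 6, 7, 8, 9}; (ii) for each edge, some bag contains both endpoints; (iii) the bags containing any fixed vertex form a subtree. All hold, so the decomposition is valid with width 2 − 1 = 1.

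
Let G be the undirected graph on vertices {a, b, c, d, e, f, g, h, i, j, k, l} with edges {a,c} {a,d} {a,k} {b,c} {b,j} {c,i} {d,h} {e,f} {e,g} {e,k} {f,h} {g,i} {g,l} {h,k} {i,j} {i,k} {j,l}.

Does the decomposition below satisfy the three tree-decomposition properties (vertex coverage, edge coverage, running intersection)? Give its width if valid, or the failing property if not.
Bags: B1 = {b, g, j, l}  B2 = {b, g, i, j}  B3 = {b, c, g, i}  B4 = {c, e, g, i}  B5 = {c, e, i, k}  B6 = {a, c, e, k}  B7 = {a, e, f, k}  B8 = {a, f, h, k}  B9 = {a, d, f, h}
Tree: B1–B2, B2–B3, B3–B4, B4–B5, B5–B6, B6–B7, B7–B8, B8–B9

Every vertex of G appears in some bag (union = {a, b, c, d, e, f, g, h, i, j, k, l}); every edge is covered by a bag; and for each vertex v the set of bags containing v is connected in the bag tree. The decomposition is therefore valid. The largest bag has 4 vertices, so the width is 3.

Yes; width 3.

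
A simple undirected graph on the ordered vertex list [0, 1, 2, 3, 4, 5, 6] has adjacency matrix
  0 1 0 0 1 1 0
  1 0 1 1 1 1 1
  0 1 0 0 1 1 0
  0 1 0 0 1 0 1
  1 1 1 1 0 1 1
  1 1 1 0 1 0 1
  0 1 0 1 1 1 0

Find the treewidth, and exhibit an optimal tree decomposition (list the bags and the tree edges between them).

Treewidth 3.
One optimal decomposition is:
Bags: B1 = {1, 4, 5, 6}  B2 = {1, 3, 4, 6}  B3 = {0, 1, 4, 5}  B4 = {1, 2, 4, 5}
Tree: B1–B2, B1–B3, B3–B4

Each bag holds 4 vertices, so the decomposition has width 3, which upper-bounds the treewidth. Conversely, {1, 3, 4, 6} is a clique of size 4, and the vertices of any clique must share a bag in every tree decomposition; so some bag has ≥ 4 vertices and tw(G) ≥ 3. The upper and lower bounds meet at 3, so that is the treewidth.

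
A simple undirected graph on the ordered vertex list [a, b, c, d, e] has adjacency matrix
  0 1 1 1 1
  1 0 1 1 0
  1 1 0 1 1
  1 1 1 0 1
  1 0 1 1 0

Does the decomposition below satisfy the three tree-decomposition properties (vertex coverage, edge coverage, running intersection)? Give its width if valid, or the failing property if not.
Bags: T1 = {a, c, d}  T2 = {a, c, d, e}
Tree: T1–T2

No — vertex b appears in no bag.

A tree decomposition must satisfy three properties: every vertex lies in some bag; for every edge, both endpoints lie together in some bag; and for every vertex, the bags containing it form a connected subtree. Here vertex b appears in no bag, so the decomposition is invalid.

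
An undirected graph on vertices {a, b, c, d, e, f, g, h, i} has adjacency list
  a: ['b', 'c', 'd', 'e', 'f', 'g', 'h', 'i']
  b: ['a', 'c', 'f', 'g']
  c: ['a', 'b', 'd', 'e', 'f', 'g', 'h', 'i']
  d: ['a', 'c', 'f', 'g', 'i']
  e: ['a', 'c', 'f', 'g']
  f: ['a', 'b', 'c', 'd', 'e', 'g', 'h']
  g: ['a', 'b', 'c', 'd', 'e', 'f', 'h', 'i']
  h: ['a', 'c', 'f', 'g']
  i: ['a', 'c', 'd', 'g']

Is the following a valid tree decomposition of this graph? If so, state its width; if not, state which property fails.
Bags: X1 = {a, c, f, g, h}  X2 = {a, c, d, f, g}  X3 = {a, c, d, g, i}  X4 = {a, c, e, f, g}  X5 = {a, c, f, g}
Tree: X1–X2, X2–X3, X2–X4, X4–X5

A tree decomposition must satisfy three properties: every vertex lies in some bag; for every edge, both endpoints lie together in some bag; and for every vertex, the bags containing it form a connected subtree. Here vertex b appears in no bag, so the decomposition is invalid.

No — vertex b appears in no bag.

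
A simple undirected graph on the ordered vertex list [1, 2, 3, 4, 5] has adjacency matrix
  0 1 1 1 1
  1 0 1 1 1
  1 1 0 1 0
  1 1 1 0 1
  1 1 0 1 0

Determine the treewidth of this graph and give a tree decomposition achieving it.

Treewidth 3.
One optimal decomposition is:
Bags: B1 = {1, 2, 3, 4}  B2 = {1, 2, 4, 5}
Tree: B1–B2

Every bag has size at most 4, so the width is 4 − 1 = 3 and tw(G) ≤ 3. Conversely, {1, 2, 3, 4} is a clique of size 4, and the vertices of any clique must share a bag in every tree decomposition; so some bag has ≥ 4 vertices and tw(G) ≥ 3. The upper and lower bounds meet at 3, so that is the treewidth.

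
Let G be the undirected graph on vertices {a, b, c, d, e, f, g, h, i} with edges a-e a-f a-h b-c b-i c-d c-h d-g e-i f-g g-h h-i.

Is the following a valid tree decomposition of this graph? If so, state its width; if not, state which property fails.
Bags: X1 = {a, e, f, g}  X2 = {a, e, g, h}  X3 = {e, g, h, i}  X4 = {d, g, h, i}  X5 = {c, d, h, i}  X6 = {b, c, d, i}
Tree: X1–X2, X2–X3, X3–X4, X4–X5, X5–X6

Yes; width 3.

Every vertex of G appears in some bag (union = {a, b, c, d, e, f, g, h, i}); every edge is covered by a bag; and for each vertex v the set of bags containing v is connected in the bag tree. The decomposition is therefore valid. The largest bag has 4 vertices, so the width is 3.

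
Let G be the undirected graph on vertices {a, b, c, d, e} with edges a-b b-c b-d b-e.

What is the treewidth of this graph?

1

A width-1 tree decomposition is:
Bags: B1 = {a, b}  B2 = {b, e}  B3 = {b, d}  B4 = {b, c}
Tree: B1–B2, B2–B3, B2–B4
Every bag has size at most 2, so the width is 2 − 1 = 1 and tw(G) ≤ 1. Any graph with an edge has treewidth ≥ 1, and G has the edge b–a. Hence tw(G) = 1 exactly.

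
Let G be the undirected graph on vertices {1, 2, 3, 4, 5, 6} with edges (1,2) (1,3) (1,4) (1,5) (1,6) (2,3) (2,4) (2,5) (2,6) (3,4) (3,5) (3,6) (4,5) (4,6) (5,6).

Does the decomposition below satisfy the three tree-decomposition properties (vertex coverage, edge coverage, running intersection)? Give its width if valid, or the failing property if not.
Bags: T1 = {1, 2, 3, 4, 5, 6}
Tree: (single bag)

Checking the three conditions: (i) the bags cover all of {1, 2, 3, 4, 5, 6}; (ii) for each edge, some bag contains both endpoints; (iii) the bags containing any fixed vertex form a subtree. All hold, so the decomposition is valid with width 6 − 1 = 5.

Yes; width 5.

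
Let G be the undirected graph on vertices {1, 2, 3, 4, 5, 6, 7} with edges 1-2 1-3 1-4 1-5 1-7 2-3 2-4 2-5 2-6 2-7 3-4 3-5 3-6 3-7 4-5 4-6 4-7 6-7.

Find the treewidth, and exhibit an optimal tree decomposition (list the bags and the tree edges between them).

Treewidth 4.
Bags: B1 = {2, 3, 4, 6, 7}  B2 = {1, 2, 3, 4, 7}  B3 = {1, 2, 3, 4, 5}
Tree: B1–B2, B2–B3

Every bag has size at most 5, so the width is 5 − 1 = 4 and tw(G) ≤ 4. For the lower bound, the 5 vertices {1, 2, 3, 4, 5} are pairwise adjacent, and any tree decomposition puts a clique entirely inside one bag — forcing width ≥ 4. Hence tw(G) = 4 exactly.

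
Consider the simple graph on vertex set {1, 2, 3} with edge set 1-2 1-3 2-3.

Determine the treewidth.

A width-2 tree decomposition is:
Bags: B1 = {1, 2, 3}
Tree: (single bag)
With just one bag of size 3, the width is 3 − 1 = 2, so tw(G) ≤ 2. Conversely, {1, 2, 3} is a clique of size 3, and the vertices of any clique must share a bag in every tree decomposition; so some bag has ≥ 3 vertices and tw(G) ≥ 2. Combining the bounds, tw(G) = 2.

2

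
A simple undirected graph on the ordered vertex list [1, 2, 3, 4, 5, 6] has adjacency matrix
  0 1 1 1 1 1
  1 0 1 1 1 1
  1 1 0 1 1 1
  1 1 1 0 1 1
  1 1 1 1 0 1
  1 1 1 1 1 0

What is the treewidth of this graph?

5

A width-5 tree decomposition is:
Bags: B1 = {1, 2, 3, 4, 5, 6}
Tree: (single bag)
A single bag containing all 6 vertices is trivially a valid decomposition of width 5. Conversely, {1, 2, 3, 4, 5, 6} is a clique of size 6, and the vertices of any clique must share a bag in every tree decomposition; so some bag has ≥ 6 vertices and tw(G) ≥ 5. Combining the bounds, tw(G) = 5.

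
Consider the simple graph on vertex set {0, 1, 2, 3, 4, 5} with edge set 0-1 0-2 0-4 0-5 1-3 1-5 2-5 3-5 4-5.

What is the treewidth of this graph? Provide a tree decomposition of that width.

Treewidth 2.
One such decomposition:
Bags: B1 = {1, 3, 5}  B2 = {0, 1, 5}  B3 = {0, 2, 5}  B4 = {0, 4, 5}
Tree: B1–B2, B2–B3, B3–B4

The largest bag has 3 vertices, giving width 2; this decomposition certifies tw(G) ≤ 2. Conversely, {0, 1, 5} is a clique of size 3, and the vertices of any clique must share a bag in every tree decomposition; so some bag has ≥ 3 vertices and tw(G) ≥ 2. Hence tw(G) = 2 exactly.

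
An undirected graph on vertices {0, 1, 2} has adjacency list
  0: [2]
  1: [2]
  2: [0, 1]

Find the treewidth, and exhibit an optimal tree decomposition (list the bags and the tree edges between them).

Treewidth 1.
One optimal decomposition is:
Bags: B1 = {0, 2}  B2 = {1, 2}
Tree: B1–B2

Each bag holds 2 vertices, so the decomposition has width 1, which upper-bounds the treewidth. G has an edge, so its treewidth is at least 1. Hence tw(G) = 1 exactly.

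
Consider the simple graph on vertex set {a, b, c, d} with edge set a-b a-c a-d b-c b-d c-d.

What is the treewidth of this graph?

3

A width-3 tree decomposition is:
Bags: B1 = {a, b, c, d}
Tree: (single bag)
A single bag containing all 4 vertices is trivially a valid decomposition of width 3. Conversely, {a, b, c, d} is a clique of size 4, and the vertices of any clique must share a bag in every tree decomposition; so some bag has ≥ 4 vertices and tw(G) ≥ 3. Therefore the treewidth is 3.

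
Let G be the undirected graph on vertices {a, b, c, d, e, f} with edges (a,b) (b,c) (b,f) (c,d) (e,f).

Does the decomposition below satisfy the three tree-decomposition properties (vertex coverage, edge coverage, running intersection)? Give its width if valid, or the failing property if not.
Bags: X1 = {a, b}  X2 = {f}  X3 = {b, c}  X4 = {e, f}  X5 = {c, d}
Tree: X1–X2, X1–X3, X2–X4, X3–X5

A tree decomposition must satisfy three properties: every vertex lies in some bag; for every edge, both endpoints lie together in some bag; and for every vertex, the bags containing it form a connected subtree. Here edge (b,f) lies in no bag, so the decomposition is invalid.

No — edge (b,f) lies in no bag.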